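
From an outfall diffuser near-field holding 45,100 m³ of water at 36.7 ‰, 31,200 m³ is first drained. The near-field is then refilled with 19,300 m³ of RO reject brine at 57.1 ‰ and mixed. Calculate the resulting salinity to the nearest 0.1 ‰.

48.6 ‰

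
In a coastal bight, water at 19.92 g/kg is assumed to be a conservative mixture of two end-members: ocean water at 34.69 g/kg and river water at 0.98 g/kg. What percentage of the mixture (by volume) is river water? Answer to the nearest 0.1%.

Let f be the freshwater fraction. Salt balance per unit volume:
f×0.98 + (1−f)×34.69 = 19.92
f = (34.69 − 19.92) / (34.69 − 0.98) = 14.77/33.71 = 0.4381

43.8%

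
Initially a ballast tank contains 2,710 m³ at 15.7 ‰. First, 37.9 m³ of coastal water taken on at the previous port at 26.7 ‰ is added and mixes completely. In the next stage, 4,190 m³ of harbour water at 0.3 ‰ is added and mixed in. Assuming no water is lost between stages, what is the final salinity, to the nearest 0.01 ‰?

6.46 ‰

Mass of salt is conserved:
Initial salt = 2,710×15.7 = 42,547
After stage 1: salt = 42,547 + 37.9×26.7 = 43,558.93; volume = 2,747.9 m³; S = 15.852 ‰
After stage 2: salt = 43,558.93 + 4,190×0.3 = 44,815.93; volume = 6,937.9 m³
S = 44,815.93 / 6,937.9 = 6.4596 ‰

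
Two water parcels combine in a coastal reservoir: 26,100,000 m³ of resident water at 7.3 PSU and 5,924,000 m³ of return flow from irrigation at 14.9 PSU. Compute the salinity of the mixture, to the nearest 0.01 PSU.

8.71 PSU

Weighted by volume,
salt = 26,100,000×7.3 + 5,924,000×14.9 = 190,530,000 + 88,267,600 = 278,797,600
volume = 26,100,000 + 5,924,000 = 32,024,000 m³
S = 278,797,600 / 32,024,000 = 8.7059 PSU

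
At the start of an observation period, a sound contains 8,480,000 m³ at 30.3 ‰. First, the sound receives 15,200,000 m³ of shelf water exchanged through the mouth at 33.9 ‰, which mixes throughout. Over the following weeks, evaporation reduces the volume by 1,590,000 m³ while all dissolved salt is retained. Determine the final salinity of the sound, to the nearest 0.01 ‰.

After mixing: salt = 8,480,000×30.3 + 15,200,000×33.9 = 772,224,000; volume = 23,680,000 m³
After evaporation: salt unchanged = 772,224,000; volume = 23,680,000 − 1,590,000 = 22,090,000 m³
S = 772,224,000 / 22,090,000 = 34.9581 ‰

34.96 ‰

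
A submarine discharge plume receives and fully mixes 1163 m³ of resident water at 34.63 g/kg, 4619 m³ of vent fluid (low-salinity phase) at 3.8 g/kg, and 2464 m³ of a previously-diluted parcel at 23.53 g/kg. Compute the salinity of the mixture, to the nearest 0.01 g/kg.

14.04 g/kg

Salt balance:
salt = 1,163×34.63 + 4,619×3.8 + 2,464×23.53 = 40,274.69 + 17,552.2 + 57,977.92 = 115,804.81
volume = 1,163 + 4,619 + 2,464 = 8,246 m³
S = 115,804.81 / 8,246 = 14.0438 g/kg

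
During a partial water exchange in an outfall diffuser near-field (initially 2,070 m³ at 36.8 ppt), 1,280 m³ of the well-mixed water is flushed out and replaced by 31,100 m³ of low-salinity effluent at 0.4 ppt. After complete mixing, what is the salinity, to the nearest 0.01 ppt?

1.30 ppt

Remaining after removal: 790 m³ at 36.8 ppt (salt = 29,072)
After addition: salt = 29,072 + 31,100×0.4 = 41,512; volume = 31,890 m³
S = 41,512 / 31,890 = 1.3017 ppt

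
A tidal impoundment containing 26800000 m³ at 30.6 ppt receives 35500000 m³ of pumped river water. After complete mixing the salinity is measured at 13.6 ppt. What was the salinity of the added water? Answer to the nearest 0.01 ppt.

Salt balance: 26,800,000×30.6 + 35,500,000×S = 62,300,000×13.6
820,080,000 + 35,500,000·S = 847,280,000
S = (847,280,000 − 820,080,000) / 35,500,000 = 0.7662 ppt

0.77 ppt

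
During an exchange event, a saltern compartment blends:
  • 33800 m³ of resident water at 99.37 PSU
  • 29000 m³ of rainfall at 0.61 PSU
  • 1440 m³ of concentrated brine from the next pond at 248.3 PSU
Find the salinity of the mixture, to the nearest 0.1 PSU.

Salt balance:
salt = 33,800×99.37 + 29,000×0.61 + 1,440×248.3 = 3,358,706 + 17,690 + 357,552 = 3,733,948
volume = 33,800 + 29,000 + 1,440 = 64,240 m³
S = 3,733,948 / 64,240 = 58.125 PSU

58.1 PSU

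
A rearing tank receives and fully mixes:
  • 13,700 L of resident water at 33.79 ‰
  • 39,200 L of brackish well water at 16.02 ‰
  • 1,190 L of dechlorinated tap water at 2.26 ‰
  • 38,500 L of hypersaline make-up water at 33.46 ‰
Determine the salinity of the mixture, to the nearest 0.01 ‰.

25.72 ‰

Mass of salt is conserved:
salt = 13,700×33.79 + 39,200×16.02 + 1,190×2.26 + 38,500×33.46 = 462,923 + 627,984 + 2,689.4 + 1,288,210 = 2,381,806.4
volume = 13,700 + 39,200 + 1,190 + 38,500 = 92,590 L
S = 2,381,806.4 / 92,590 = 25.7242 ‰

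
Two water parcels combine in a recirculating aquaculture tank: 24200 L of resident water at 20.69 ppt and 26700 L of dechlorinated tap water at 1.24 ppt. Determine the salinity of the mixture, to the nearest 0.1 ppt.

Weighted by volume,
salt = 24,200×20.69 + 26,700×1.24 = 500,698 + 33,108 = 533,806
volume = 24,200 + 26,700 = 50,900 L
S = 533,806 / 50,900 = 10.487 ppt

10.5 ppt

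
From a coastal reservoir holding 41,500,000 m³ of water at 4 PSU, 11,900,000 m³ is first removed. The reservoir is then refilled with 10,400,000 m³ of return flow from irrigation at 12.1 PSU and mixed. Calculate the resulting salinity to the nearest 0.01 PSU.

6.11 PSU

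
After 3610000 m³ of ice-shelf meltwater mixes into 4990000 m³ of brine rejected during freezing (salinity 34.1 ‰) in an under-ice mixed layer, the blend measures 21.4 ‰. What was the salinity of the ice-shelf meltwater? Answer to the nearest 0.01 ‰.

Salt balance: 4,990,000×34.1 + 3,610,000×S = 8,600,000×21.4
170,159,000 + 3,610,000·S = 184,040,000
S = (184,040,000 − 170,159,000) / 3,610,000 = 3.8452 ‰

3.85 ‰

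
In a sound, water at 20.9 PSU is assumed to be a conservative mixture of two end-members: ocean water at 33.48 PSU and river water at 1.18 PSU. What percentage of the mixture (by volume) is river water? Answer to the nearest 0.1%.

Let f be the freshwater fraction. Salt balance per unit volume:
f×1.18 + (1−f)×33.48 = 20.9
f = (33.48 − 20.9) / (33.48 − 1.18) = 12.58/32.3 = 0.3895

38.9%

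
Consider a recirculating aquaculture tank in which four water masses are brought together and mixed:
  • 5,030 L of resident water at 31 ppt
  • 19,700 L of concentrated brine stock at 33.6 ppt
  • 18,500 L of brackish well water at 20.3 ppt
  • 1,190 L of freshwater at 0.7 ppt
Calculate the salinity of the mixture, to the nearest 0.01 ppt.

By conservation of dissolved salt,
salt = 5,030×31 + 19,700×33.6 + 18,500×20.3 + 1,190×0.7 = 155,930 + 661,920 + 375,550 + 833 = 1,194,233
volume = 5,030 + 19,700 + 18,500 + 1,190 = 44,420 L
S = 1,194,233 / 44,420 = 26.885 ppt

26.89 ppt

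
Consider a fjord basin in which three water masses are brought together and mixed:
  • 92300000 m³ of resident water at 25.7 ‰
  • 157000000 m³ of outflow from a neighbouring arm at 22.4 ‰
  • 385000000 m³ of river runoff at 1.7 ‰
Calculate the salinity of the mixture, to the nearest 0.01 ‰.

10.32 ‰

Salt balance:
salt = 92,300,000×25.7 + 157,000,000×22.4 + 385,000,000×1.7 = 2,372,110,000 + 3,516,800,000 + 654,500,000 = 6,543,410,000
volume = 92,300,000 + 157,000,000 + 385,000,000 = 634,300,000 m³
S = 6,543,410,000 / 634,300,000 = 10.316 ‰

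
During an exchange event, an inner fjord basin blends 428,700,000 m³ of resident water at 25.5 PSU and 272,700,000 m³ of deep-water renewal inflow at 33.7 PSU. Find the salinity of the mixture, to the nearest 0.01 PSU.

28.69 PSU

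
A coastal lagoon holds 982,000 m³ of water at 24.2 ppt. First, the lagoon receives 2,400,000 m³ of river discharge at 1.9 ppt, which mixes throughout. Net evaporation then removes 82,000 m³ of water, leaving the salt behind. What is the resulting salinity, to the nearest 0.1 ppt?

After mixing: salt = 982,000×24.2 + 2,400,000×1.9 = 28,324,400; volume = 3,382,000 m³
After evaporation: salt unchanged = 28,324,400; volume = 3,382,000 − 82,000 = 3,300,000 m³
S = 28,324,400 / 3,300,000 = 8.5832 ppt

8.6 ppt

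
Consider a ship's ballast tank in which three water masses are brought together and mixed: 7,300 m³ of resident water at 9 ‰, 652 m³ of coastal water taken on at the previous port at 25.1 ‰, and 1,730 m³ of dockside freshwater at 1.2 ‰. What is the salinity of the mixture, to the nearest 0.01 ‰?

By conservation of dissolved salt,
salt = 7,300×9 + 652×25.1 + 1,730×1.2 = 65,700 + 16,365.2 + 2,076 = 84,141.2
volume = 7,300 + 652 + 1,730 = 9,682 m³
S = 84,141.2 / 9,682 = 8.6905 ‰

8.69 ‰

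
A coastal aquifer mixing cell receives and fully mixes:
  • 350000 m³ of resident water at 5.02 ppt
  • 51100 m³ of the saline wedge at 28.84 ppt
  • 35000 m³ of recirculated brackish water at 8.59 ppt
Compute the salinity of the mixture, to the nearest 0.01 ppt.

Salt balance:
salt = 350,000×5.02 + 51,100×28.84 + 35,000×8.59 = 1,757,000 + 1,473,724 + 300,650 = 3,531,374
volume = 350,000 + 51,100 + 35,000 = 436,100 m³
S = 3,531,374 / 436,100 = 8.0976 ppt

8.10 ppt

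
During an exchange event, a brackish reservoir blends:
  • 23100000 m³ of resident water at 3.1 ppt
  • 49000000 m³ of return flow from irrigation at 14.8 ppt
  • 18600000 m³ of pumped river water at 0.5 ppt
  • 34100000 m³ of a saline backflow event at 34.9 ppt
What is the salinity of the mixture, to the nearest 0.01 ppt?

Total salt / total volume:
salt = 23,100,000×3.1 + 49,000,000×14.8 + 18,600,000×0.5 + 34,100,000×34.9 = 71,610,000 + 725,200,000 + 9,300,000 + 1,190,090,000 = 1,996,200,000
volume = 23,100,000 + 49,000,000 + 18,600,000 + 34,100,000 = 124,800,000 m³
S = 1,996,200,000 / 124,800,000 = 15.9952 ppt

16.00 ppt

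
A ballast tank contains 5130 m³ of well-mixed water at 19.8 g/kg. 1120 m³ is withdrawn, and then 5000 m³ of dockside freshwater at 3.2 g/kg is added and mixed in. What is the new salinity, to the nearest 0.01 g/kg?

10.59 g/kg

Remaining after removal: 4,010 m³ at 19.8 g/kg (salt = 79,398)
After addition: salt = 79,398 + 5,000×3.2 = 95,398; volume = 9,010 m³
S = 95,398 / 9,010 = 10.588 g/kg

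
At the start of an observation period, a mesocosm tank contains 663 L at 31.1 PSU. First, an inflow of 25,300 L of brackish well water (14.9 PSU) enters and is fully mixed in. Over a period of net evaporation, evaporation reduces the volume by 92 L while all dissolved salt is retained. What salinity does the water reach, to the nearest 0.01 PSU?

After mixing: salt = 663×31.1 + 25,300×14.9 = 397,589.3; volume = 25,963 L
After evaporation: salt unchanged = 397,589.3; volume = 25,963 − 92 = 25,871 L
S = 397,589.3 / 25,871 = 15.3681 PSU

15.37 PSU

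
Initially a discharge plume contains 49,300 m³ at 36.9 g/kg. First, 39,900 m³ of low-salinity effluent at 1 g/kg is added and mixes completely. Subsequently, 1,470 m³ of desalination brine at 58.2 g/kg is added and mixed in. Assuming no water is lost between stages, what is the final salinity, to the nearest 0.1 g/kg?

21.4 g/kg

Salt balance:
Initial salt = 49,300×36.9 = 1,819,170
After stage 1: salt = 1,819,170 + 39,900×1 = 1,859,070; volume = 89,200 m³; S = 20.842 g/kg
After stage 2: salt = 1,859,070 + 1,470×58.2 = 1,944,624; volume = 90,670 m³
S = 1,944,624 / 90,670 = 21.4473 g/kg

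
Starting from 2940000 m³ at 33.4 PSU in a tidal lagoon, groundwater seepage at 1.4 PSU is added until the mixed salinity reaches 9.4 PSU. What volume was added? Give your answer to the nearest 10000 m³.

8820000 m³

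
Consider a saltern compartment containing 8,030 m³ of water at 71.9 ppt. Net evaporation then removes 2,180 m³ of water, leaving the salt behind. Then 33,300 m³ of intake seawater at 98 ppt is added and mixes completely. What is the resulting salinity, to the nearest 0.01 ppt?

98.10 ppt

After evaporation: salt = 8,030×71.9 = 577,357; volume = 8,030 − 2,180 = 5,850 m³
After mixing: salt = 577,357 + 33,300×98 = 3,840,757; volume = 5,850 + 33,300 = 39,150 m³
S = 3,840,757 / 39,150 = 98.1036 ppt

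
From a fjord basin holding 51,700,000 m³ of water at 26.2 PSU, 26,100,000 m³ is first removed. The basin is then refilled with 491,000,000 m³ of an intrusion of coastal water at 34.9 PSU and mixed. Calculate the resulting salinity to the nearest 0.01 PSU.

Remaining after removal: 25,600,000 m³ at 26.2 PSU (salt = 670,720,000)
After addition: salt = 670,720,000 + 491,000,000×34.9 = 17,806,620,000; volume = 516,600,000 m³
S = 17,806,620,000 / 516,600,000 = 34.4689 PSU

34.47 PSU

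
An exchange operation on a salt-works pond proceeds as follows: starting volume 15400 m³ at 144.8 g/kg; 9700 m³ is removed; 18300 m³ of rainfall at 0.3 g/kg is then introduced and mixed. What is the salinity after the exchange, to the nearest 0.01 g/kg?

Remaining after removal: 5,700 m³ at 144.8 g/kg (salt = 825,360)
After addition: salt = 825,360 + 18,300×0.3 = 830,850; volume = 24,000 m³
S = 830,850 / 24,000 = 34.6188 g/kg

34.62 g/kg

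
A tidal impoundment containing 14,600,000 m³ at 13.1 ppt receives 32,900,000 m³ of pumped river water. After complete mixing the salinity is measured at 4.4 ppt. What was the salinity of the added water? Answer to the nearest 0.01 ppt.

Salt balance: 14,600,000×13.1 + 32,900,000×S = 47,500,000×4.4
191,260,000 + 32,900,000·S = 209,000,000
S = (209,000,000 − 191,260,000) / 32,900,000 = 0.5392 ppt

0.54 ppt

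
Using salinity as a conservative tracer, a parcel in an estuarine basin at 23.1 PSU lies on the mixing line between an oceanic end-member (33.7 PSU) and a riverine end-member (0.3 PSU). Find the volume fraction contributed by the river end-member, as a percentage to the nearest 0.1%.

Let f be the freshwater fraction. Salt balance per unit volume:
f×0.3 + (1−f)×33.7 = 23.1
f = (33.7 − 23.1) / (33.7 − 0.3) = 10.6/33.4 = 0.3174

31.7%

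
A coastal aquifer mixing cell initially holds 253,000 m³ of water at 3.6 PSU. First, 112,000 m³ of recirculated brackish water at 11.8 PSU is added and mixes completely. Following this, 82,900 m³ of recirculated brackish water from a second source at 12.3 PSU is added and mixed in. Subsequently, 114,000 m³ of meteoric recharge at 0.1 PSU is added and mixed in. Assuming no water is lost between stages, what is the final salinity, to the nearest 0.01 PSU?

5.81 PSU

Mass of salt is conserved:
Initial salt = 253,000×3.6 = 910,800
After stage 1: salt = 910,800 + 112,000×11.8 = 2,232,400; volume = 365,000 m³; S = 6.116 PSU
After stage 2: salt = 2,232,400 + 82,900×12.3 = 3,252,070; volume = 447,900 m³; S = 7.261 PSU
After stage 3: salt = 3,252,070 + 114,000×0.1 = 3,263,470; volume = 561,900 m³
S = 3,263,470 / 561,900 = 5.8079 PSU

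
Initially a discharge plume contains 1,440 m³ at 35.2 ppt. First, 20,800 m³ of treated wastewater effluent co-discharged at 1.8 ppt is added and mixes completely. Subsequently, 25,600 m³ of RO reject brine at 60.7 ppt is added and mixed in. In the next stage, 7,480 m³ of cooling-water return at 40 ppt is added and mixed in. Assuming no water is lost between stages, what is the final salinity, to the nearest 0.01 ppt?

Total salt / total volume:
Initial salt = 1,440×35.2 = 50,688
After stage 1: salt = 50,688 + 20,800×1.8 = 88,128; volume = 22,240 m³; S = 3.963 ppt
After stage 2: salt = 88,128 + 25,600×60.7 = 1,642,048; volume = 47,840 m³; S = 34.324 ppt
After stage 3: salt = 1,642,048 + 7,480×40 = 1,941,248; volume = 55,320 m³
S = 1,941,248 / 55,320 = 35.0913 ppt

35.09 ppt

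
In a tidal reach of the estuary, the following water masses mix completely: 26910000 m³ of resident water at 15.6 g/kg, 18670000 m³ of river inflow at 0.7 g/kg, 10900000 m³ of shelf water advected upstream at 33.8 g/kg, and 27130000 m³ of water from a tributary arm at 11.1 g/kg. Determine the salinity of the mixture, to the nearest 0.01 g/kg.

13.19 g/kg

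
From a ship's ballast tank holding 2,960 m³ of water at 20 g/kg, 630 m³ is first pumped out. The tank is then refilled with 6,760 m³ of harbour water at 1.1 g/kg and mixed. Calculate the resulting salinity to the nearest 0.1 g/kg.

Remaining after removal: 2,330 m³ at 20 g/kg (salt = 46,600)
After addition: salt = 46,600 + 6,760×1.1 = 54,036; volume = 9,090 m³
S = 54,036 / 9,090 = 5.9446 g/kg

5.9 g/kg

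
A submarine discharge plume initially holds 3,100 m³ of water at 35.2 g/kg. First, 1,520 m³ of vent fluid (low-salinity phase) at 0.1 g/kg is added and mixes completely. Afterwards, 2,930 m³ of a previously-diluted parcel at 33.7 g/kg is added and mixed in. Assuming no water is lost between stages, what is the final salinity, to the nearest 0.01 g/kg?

27.55 g/kg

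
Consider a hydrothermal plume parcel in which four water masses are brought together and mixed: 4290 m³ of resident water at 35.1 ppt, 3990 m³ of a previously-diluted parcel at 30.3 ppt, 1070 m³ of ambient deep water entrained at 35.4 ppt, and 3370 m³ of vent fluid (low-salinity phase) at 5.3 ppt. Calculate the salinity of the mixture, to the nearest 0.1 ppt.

Salt balance:
salt = 4,290×35.1 + 3,990×30.3 + 1,070×35.4 + 3,370×5.3 = 150,579 + 120,897 + 37,878 + 17,861 = 327,215
volume = 4,290 + 3,990 + 1,070 + 3,370 = 12,720 m³
S = 327,215 / 12,720 = 25.724 ppt

25.7 ppt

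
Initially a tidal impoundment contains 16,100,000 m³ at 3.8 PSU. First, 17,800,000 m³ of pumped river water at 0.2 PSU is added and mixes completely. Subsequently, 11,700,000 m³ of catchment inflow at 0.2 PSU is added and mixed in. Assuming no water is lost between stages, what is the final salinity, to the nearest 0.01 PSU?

Total salt / total volume:
Initial salt = 16,100,000×3.8 = 61,180,000
After stage 1: salt = 61,180,000 + 17,800,000×0.2 = 64,740,000; volume = 33,900,000 m³; S = 1.91 PSU
After stage 2: salt = 64,740,000 + 11,700,000×0.2 = 67,080,000; volume = 45,600,000 m³
S = 67,080,000 / 45,600,000 = 1.4711 PSU

1.47 PSU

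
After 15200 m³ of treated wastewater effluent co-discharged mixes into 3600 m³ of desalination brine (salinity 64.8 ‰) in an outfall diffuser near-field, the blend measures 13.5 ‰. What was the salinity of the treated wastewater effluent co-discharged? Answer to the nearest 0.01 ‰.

1.35 ‰

Salt balance: 3,600×64.8 + 15,200×S = 18,800×13.5
233,280 + 15,200·S = 253,800
S = (253,800 − 233,280) / 15,200 = 1.35 ‰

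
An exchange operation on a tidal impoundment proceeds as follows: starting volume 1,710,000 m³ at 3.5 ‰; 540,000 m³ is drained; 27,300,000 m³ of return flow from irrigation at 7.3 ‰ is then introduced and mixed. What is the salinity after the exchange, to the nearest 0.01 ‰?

Remaining after removal: 1,170,000 m³ at 3.5 ‰ (salt = 4,095,000)
After addition: salt = 4,095,000 + 27,300,000×7.3 = 203,385,000; volume = 28,470,000 m³
S = 203,385,000 / 28,470,000 = 7.1438 ‰

7.14 ‰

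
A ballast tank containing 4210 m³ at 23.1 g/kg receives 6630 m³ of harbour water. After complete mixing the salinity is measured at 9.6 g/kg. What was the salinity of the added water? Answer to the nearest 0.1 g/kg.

Salt balance: 4,210×23.1 + 6,630×S = 10,840×9.6
97,251 + 6,630·S = 104,064
S = (104,064 − 97,251) / 6,630 = 1.0276 g/kg

1.0 g/kg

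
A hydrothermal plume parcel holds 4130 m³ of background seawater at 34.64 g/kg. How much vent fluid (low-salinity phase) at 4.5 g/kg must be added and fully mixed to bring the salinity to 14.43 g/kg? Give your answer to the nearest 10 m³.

8410 m³

Salt balance: 4,130×34.64 + V×4.5 = (4,130+V)×14.43
143,063.2 + 4.5V = 59,595.9 + 14.43V
83,467.3 = 9.93V
V = 8,405.57 m³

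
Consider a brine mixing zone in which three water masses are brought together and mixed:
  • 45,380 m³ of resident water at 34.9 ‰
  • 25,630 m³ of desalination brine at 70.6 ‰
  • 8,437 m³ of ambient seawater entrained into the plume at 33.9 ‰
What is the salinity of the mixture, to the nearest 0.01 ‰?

46.31 ‰

Mass of salt is conserved:
salt = 45,380×34.9 + 25,630×70.6 + 8,437×33.9 = 1,583,762 + 1,809,478 + 286,014.3 = 3,679,254.3
volume = 45,380 + 25,630 + 8,437 = 79,447 m³
S = 3,679,254.3 / 79,447 = 46.3108 ‰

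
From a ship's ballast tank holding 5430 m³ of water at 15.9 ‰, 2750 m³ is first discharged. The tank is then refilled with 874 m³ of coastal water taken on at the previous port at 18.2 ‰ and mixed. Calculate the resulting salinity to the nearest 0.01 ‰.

16.47 ‰

Remaining after removal: 2,680 m³ at 15.9 ‰ (salt = 42,612)
After addition: salt = 42,612 + 874×18.2 = 58,518.8; volume = 3,554 m³
S = 58,518.8 / 3,554 = 16.4656 ‰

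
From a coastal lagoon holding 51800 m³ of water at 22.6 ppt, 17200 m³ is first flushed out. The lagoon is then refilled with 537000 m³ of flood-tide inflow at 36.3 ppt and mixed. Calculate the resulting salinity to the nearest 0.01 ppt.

Remaining after removal: 34,600 m³ at 22.6 ppt (salt = 781,960)
After addition: salt = 781,960 + 537,000×36.3 = 20,275,060; volume = 571,600 m³
S = 20,275,060 / 571,600 = 35.4707 ppt

35.47 ppt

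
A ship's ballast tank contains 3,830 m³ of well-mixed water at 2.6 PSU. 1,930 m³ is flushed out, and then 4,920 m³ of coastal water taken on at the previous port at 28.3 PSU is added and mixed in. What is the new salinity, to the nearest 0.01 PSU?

21.14 PSU

Remaining after removal: 1,900 m³ at 2.6 PSU (salt = 4,940)
After addition: salt = 4,940 + 4,920×28.3 = 144,176; volume = 6,820 m³
S = 144,176 / 6,820 = 21.1402 PSU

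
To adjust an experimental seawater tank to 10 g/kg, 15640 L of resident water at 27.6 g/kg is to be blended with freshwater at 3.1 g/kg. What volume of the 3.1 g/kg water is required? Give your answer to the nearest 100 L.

Salt balance: 15,640×27.6 + V×3.1 = (15,640+V)×10
431,664 + 3.1V = 156,400 + 10V
275,264 = 6.9V
V = 39,893.33 L

39900 L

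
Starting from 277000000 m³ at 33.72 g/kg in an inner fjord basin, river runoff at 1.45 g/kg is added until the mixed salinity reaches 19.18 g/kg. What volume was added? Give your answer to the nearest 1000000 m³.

Salt balance: 277,000,000×33.72 + V×1.45 = (277,000,000+V)×19.18
9,340,440,000 + 1.45V = 5,312,860,000 + 19.18V
4,027,580,000 = 17.73V
V = 227,161,872.53 m³

227000000 m³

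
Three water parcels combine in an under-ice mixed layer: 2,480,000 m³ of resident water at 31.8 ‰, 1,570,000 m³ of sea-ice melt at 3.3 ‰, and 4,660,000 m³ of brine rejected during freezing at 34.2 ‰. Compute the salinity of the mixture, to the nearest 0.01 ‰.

Total salt / total volume:
salt = 2,480,000×31.8 + 1,570,000×3.3 + 4,660,000×34.2 = 78,864,000 + 5,181,000 + 159,372,000 = 243,417,000
volume = 2,480,000 + 1,570,000 + 4,660,000 = 8,710,000 m³
S = 243,417,000 / 8,710,000 = 27.9468 ‰

27.95 ‰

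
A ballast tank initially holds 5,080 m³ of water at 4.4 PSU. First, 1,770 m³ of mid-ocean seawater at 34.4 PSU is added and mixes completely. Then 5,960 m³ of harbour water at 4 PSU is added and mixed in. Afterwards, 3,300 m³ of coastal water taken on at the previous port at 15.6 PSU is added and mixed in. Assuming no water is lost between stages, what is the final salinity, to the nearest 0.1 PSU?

9.8 PSU

Salt balance:
Initial salt = 5,080×4.4 = 22,352
After stage 1: salt = 22,352 + 1,770×34.4 = 83,240; volume = 6,850 m³; S = 12.152 PSU
After stage 2: salt = 83,240 + 5,960×4 = 107,080; volume = 12,810 m³; S = 8.359 PSU
After stage 3: salt = 107,080 + 3,300×15.6 = 158,560; volume = 16,110 m³
S = 158,560 / 16,110 = 9.8423 PSU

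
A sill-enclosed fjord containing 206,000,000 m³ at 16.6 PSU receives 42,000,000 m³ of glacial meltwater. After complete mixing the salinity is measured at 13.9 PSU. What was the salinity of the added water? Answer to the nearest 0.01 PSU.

Salt balance: 206,000,000×16.6 + 42,000,000×S = 248,000,000×13.9
3,419,600,000 + 42,000,000·S = 3,447,200,000
S = (3,447,200,000 − 3,419,600,000) / 42,000,000 = 0.6571 PSU

0.66 PSU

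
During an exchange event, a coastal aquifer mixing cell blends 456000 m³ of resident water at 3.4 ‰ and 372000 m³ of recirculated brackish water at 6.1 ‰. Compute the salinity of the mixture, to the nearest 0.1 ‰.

4.6 ‰

Salt balance:
salt = 456,000×3.4 + 372,000×6.1 = 1,550,400 + 2,269,200 = 3,819,600
volume = 456,000 + 372,000 = 828,000 m³
S = 3,819,600 / 828,000 = 4.613 ‰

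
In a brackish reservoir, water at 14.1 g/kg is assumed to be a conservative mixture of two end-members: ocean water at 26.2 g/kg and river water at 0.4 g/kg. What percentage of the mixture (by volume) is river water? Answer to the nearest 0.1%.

46.9%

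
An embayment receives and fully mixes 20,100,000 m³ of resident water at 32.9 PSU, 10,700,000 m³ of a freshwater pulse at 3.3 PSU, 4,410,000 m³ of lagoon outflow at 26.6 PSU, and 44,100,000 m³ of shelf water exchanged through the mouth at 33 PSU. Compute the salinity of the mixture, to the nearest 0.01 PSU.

28.61 PSU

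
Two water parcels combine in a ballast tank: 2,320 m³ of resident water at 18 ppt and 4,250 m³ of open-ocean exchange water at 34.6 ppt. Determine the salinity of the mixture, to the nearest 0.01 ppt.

28.74 ppt

Salt balance:
salt = 2,320×18 + 4,250×34.6 = 41,760 + 147,050 = 188,810
volume = 2,320 + 4,250 = 6,570 m³
S = 188,810 / 6,570 = 28.7382 ppt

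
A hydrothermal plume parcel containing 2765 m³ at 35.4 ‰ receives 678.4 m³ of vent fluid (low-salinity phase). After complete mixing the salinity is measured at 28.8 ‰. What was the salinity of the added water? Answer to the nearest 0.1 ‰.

1.9 ‰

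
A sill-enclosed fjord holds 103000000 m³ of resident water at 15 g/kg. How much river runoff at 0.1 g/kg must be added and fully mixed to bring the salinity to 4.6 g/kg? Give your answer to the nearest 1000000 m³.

238000000 m³

Salt balance: 103,000,000×15 + V×0.1 = (103,000,000+V)×4.6
1,545,000,000 + 0.1V = 473,800,000 + 4.6V
1,071,200,000 = 4.5V
V = 238,044,444.44 m³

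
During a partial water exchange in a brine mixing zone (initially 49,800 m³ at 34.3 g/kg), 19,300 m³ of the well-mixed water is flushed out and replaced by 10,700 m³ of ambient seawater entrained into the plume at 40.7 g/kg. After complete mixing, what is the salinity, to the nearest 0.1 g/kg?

36.0 g/kg

Remaining after removal: 30,500 m³ at 34.3 g/kg (salt = 1,046,150)
After addition: salt = 1,046,150 + 10,700×40.7 = 1,481,640; volume = 41,200 m³
S = 1,481,640 / 41,200 = 35.9621 g/kg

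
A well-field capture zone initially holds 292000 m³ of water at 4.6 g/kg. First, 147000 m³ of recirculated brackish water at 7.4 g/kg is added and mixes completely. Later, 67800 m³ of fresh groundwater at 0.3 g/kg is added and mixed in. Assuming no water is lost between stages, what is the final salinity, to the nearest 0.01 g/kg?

By conservation of dissolved salt,
Initial salt = 292,000×4.6 = 1,343,200
After stage 1: salt = 1,343,200 + 147,000×7.4 = 2,431,000; volume = 439,000 m³; S = 5.538 g/kg
After stage 2: salt = 2,431,000 + 67,800×0.3 = 2,451,340; volume = 506,800 m³
S = 2,451,340 / 506,800 = 4.8369 g/kg

4.84 g/kg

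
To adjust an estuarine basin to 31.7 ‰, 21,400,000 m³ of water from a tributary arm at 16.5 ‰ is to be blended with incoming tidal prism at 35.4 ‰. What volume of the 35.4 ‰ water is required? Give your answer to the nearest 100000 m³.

Salt balance: 21,400,000×16.5 + V×35.4 = (21,400,000+V)×31.7
353,100,000 + 35.4V = 678,380,000 + 31.7V
325,280,000 = 3.7V
V = 87,913,513.51 m³

87900000 m³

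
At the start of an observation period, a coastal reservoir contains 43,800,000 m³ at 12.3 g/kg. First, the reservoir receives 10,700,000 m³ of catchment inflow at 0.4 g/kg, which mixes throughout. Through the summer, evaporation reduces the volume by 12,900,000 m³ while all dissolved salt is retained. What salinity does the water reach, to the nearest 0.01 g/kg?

After mixing: salt = 43,800,000×12.3 + 10,700,000×0.4 = 543,020,000; volume = 54,500,000 m³
After evaporation: salt unchanged = 543,020,000; volume = 54,500,000 − 12,900,000 = 41,600,000 m³
S = 543,020,000 / 41,600,000 = 13.0534 g/kg

13.05 g/kg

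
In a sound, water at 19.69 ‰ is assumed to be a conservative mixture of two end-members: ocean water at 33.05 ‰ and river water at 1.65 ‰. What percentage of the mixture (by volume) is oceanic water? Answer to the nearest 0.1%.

Let g be the oceanic fraction. Salt balance per unit volume:
g×33.05 + (1−g)×1.65 = 19.69
g = (19.69 − 1.65) / (33.05 − 1.65) = 18.04/31.4 = 0.5745

57.5%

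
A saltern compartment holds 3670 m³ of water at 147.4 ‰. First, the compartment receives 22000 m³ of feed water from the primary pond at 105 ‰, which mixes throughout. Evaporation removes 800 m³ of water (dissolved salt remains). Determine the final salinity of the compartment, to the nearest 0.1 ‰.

After mixing: salt = 3,670×147.4 + 22,000×105 = 2,850,958; volume = 25,670 m³
After evaporation: salt unchanged = 2,850,958; volume = 25,670 − 800 = 24,870 m³
S = 2,850,958 / 24,870 = 114.6344 ‰

114.6 ‰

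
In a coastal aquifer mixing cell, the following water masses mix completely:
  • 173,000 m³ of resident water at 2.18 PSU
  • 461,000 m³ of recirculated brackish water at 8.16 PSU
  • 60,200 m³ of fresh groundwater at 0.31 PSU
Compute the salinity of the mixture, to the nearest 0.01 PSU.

5.99 PSU

Total salt / total volume:
salt = 173,000×2.18 + 461,000×8.16 + 60,200×0.31 = 377,140 + 3,761,760 + 18,662 = 4,157,562
volume = 173,000 + 461,000 + 60,200 = 694,200 m³
S = 4,157,562 / 694,200 = 5.989 PSU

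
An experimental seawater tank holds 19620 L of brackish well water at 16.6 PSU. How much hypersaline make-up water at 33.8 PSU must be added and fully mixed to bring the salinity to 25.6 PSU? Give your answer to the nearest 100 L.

Salt balance: 19,620×16.6 + V×33.8 = (19,620+V)×25.6
325,692 + 33.8V = 502,272 + 25.6V
176,580 = 8.2V
V = 21,534.15 L

21500 L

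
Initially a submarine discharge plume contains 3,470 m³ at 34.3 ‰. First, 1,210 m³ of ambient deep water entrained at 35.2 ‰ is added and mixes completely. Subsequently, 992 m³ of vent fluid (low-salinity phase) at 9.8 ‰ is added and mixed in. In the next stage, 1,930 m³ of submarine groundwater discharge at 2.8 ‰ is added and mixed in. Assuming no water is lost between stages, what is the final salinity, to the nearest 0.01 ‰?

By conservation of dissolved salt,
Initial salt = 3,470×34.3 = 119,021
After stage 1: salt = 119,021 + 1,210×35.2 = 161,613; volume = 4,680 m³; S = 34.533 ‰
After stage 2: salt = 161,613 + 992×9.8 = 171,334.6; volume = 5,672 m³; S = 30.207 ‰
After stage 3: salt = 171,334.6 + 1,930×2.8 = 176,738.6; volume = 7,602 m³
S = 176,738.6 / 7,602 = 23.249 ‰

23.25 ‰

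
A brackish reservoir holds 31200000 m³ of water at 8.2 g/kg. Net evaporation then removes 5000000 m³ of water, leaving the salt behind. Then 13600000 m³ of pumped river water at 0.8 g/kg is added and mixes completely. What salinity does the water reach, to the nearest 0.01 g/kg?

6.70 g/kg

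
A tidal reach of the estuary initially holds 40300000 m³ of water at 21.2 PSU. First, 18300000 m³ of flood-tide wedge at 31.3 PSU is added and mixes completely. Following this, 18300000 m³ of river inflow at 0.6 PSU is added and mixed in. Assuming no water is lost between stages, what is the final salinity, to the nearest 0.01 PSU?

Mass of salt is conserved:
Initial salt = 40,300,000×21.2 = 854,360,000
After stage 1: salt = 854,360,000 + 18,300,000×31.3 = 1,427,150,000; volume = 58,600,000 m³; S = 24.354 PSU
After stage 2: salt = 1,427,150,000 + 18,300,000×0.6 = 1,438,130,000; volume = 76,900,000 m³
S = 1,438,130,000 / 76,900,000 = 18.7013 PSU

18.70 PSU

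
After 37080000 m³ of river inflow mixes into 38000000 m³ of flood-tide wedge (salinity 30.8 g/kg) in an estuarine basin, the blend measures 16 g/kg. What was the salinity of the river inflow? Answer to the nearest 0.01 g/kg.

Salt balance: 38,000,000×30.8 + 37,080,000×S = 75,080,000×16
1,170,400,000 + 37,080,000·S = 1,201,280,000
S = (1,201,280,000 − 1,170,400,000) / 37,080,000 = 0.8328 g/kg

0.83 g/kg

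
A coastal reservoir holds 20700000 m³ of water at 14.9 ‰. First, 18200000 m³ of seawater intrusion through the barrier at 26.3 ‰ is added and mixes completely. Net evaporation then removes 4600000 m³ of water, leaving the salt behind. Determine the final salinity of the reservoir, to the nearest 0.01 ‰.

22.95 ‰

After mixing: salt = 20,700,000×14.9 + 18,200,000×26.3 = 787,090,000; volume = 38,900,000 m³
After evaporation: salt unchanged = 787,090,000; volume = 38,900,000 − 4,600,000 = 34,300,000 m³
S = 787,090,000 / 34,300,000 = 22.9472 ‰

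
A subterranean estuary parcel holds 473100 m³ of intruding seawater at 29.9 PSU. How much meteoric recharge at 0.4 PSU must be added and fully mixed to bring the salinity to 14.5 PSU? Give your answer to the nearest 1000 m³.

Salt balance: 473,100×29.9 + V×0.4 = (473,100+V)×14.5
14,145,690 + 0.4V = 6,859,950 + 14.5V
7,285,740 = 14.1V
V = 516,719.15 m³

517000 m³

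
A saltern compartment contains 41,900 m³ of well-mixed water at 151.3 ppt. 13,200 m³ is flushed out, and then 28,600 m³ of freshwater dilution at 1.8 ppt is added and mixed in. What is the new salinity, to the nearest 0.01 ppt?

Remaining after removal: 28,700 m³ at 151.3 ppt (salt = 4,342,310)
After addition: salt = 4,342,310 + 28,600×1.8 = 4,393,790; volume = 57,300 m³
S = 4,393,790 / 57,300 = 76.6805 ppt

76.68 ppt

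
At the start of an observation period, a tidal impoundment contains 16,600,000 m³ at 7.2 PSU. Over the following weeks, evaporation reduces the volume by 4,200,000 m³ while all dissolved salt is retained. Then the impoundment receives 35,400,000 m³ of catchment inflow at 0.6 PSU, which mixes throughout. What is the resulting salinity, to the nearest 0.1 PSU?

2.9 PSU

After evaporation: salt = 16,600,000×7.2 = 119,520,000; volume = 16,600,000 − 4,200,000 = 12,400,000 m³
After mixing: salt = 119,520,000 + 35,400,000×0.6 = 140,760,000; volume = 12,400,000 + 35,400,000 = 47,800,000 m³
S = 140,760,000 / 47,800,000 = 2.9448 PSU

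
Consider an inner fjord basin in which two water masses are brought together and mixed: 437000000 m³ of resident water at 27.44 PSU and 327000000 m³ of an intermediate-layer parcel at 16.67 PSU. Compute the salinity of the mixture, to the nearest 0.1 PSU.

Mass of salt is conserved:
salt = 437,000,000×27.44 + 327,000,000×16.67 = 11,991,280,000 + 5,451,090,000 = 17,442,370,000
volume = 437,000,000 + 327,000,000 = 764,000,000 m³
S = 17,442,370,000 / 764,000,000 = 22.83 PSU

22.8 PSU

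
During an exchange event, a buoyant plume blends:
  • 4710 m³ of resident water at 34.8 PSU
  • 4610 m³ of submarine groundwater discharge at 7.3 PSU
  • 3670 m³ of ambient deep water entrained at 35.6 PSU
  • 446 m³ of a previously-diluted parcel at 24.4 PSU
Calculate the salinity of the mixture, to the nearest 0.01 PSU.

Total salt / total volume:
salt = 4,710×34.8 + 4,610×7.3 + 3,670×35.6 + 446×24.4 = 163,908 + 33,653 + 130,652 + 10,882.4 = 339,095.4
volume = 4,710 + 4,610 + 3,670 + 446 = 13,436 m³
S = 339,095.4 / 13,436 = 25.2378 PSU

25.24 PSU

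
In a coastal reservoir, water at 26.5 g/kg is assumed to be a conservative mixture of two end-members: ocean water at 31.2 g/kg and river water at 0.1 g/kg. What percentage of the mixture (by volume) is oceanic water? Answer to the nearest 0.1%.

84.9%

Let g be the oceanic fraction. Salt balance per unit volume:
g×31.2 + (1−g)×0.1 = 26.5
g = (26.5 − 0.1) / (31.2 − 0.1) = 26.4/31.1 = 0.8489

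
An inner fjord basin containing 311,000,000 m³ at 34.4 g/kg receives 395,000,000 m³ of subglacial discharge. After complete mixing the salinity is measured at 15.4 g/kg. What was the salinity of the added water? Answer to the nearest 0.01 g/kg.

Salt balance: 311,000,000×34.4 + 395,000,000×S = 706,000,000×15.4
10,698,400,000 + 395,000,000·S = 10,872,400,000
S = (10,872,400,000 − 10,698,400,000) / 395,000,000 = 0.4405 g/kg

0.44 g/kg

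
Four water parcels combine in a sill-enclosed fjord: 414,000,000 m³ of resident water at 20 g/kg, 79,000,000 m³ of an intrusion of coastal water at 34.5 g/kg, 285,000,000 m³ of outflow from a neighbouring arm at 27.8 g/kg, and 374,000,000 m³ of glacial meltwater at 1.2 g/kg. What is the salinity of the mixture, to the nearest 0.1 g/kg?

Total salt / total volume:
salt = 414,000,000×20 + 79,000,000×34.5 + 285,000,000×27.8 + 374,000,000×1.2 = 8,280,000,000 + 2,725,500,000 + 7,923,000,000 + 448,800,000 = 19,377,300,000
volume = 414,000,000 + 79,000,000 + 285,000,000 + 374,000,000 = 1,152,000,000 m³
S = 19,377,300,000 / 1,152,000,000 = 16.821 g/kg

16.8 g/kg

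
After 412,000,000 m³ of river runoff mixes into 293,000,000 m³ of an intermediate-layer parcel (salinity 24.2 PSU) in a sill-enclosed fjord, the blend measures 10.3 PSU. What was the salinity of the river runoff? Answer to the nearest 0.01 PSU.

Salt balance: 293,000,000×24.2 + 412,000,000×S = 705,000,000×10.3
7,090,600,000 + 412,000,000·S = 7,261,500,000
S = (7,261,500,000 − 7,090,600,000) / 412,000,000 = 0.4148 PSU

0.41 PSU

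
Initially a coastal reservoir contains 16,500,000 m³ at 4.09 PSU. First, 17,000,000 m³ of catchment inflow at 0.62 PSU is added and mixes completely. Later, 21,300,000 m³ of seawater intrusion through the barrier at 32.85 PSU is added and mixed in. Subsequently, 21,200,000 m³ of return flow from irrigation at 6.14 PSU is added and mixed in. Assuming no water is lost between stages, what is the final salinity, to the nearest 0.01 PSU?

11.95 PSU

Weighted by volume,
Initial salt = 16,500,000×4.09 = 67,485,000
After stage 1: salt = 67,485,000 + 17,000,000×0.62 = 78,025,000; volume = 33,500,000 m³; S = 2.329 PSU
After stage 2: salt = 78,025,000 + 21,300,000×32.85 = 777,730,000; volume = 54,800,000 m³; S = 14.192 PSU
After stage 3: salt = 777,730,000 + 21,200,000×6.14 = 907,898,000; volume = 76,000,000 m³
S = 907,898,000 / 76,000,000 = 11.946 PSU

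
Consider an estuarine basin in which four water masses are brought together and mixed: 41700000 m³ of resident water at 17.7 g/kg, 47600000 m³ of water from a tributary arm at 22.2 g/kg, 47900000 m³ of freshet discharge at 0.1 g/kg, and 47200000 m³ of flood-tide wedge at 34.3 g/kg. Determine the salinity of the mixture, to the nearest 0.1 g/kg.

Conserving salt mass:
salt = 41,700,000×17.7 + 47,600,000×22.2 + 47,900,000×0.1 + 47,200,000×34.3 = 738,090,000 + 1,056,720,000 + 4,790,000 + 1,618,960,000 = 3,418,560,000
volume = 41,700,000 + 47,600,000 + 47,900,000 + 47,200,000 = 184,400,000 m³
S = 3,418,560,000 / 184,400,000 = 18.539 g/kg

18.5 g/kg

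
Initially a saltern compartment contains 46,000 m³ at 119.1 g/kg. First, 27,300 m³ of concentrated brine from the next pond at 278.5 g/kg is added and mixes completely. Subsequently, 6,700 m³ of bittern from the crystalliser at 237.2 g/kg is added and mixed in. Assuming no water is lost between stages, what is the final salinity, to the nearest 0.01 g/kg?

Weighted by volume,
Initial salt = 46,000×119.1 = 5,478,600
After stage 1: salt = 5,478,600 + 27,300×278.5 = 13,081,650; volume = 73,300 m³; S = 178.467 g/kg
After stage 2: salt = 13,081,650 + 6,700×237.2 = 14,670,890; volume = 80,000 m³
S = 14,670,890 / 80,000 = 183.3861 g/kg

183.39 g/kg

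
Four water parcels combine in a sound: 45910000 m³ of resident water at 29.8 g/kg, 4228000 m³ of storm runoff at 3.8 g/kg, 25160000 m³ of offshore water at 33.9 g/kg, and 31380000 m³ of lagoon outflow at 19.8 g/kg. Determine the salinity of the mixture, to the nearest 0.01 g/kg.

Conserving salt mass:
salt = 45,910,000×29.8 + 4,228,000×3.8 + 25,160,000×33.9 + 31,380,000×19.8 = 1,368,118,000 + 16,066,400 + 852,924,000 + 621,324,000 = 2,858,432,400
volume = 45,910,000 + 4,228,000 + 25,160,000 + 31,380,000 = 106,678,000 m³
S = 2,858,432,400 / 106,678,000 = 26.795 g/kg

26.79 g/kg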